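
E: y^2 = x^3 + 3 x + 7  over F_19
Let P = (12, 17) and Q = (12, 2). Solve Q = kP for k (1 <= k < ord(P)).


Enumerate multiples of P until we hit Q = (12, 2):
  1P = (12, 17)
  2P = (0, 8)
  3P = (4, 8)
  4P = (1, 12)
  5P = (15, 11)
  6P = (15, 8)
  7P = (1, 7)
  8P = (4, 11)
  9P = (0, 11)
  10P = (12, 2)
Match found at i = 10.

k = 10


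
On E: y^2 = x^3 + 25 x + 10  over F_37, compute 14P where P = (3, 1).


k = 14 = 1110_2 (binary, LSB first: 0111)
Double-and-add from P = (3, 1):
  bit 0 = 0: acc unchanged = O
  bit 1 = 1: acc = O + (4, 10) = (4, 10)
  bit 2 = 1: acc = (4, 10) + (13, 33) = (11, 5)
  bit 3 = 1: acc = (11, 5) + (21, 18) = (30, 11)

14P = (30, 11)


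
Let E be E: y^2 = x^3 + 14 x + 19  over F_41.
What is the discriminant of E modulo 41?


4 a^3 + 27 b^2 = 4*14^3 + 27*19^2 = 10976 + 9747 = 20723
Delta = -16 * (20723) = -331568
Delta mod 41 = 40

Delta = 40 (mod 41)


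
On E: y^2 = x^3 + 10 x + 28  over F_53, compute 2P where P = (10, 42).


Doubling: s = (3 x1^2 + a) / (2 y1)
s = (3*10^2 + 10) / (2*42) mod 53 = 10
x3 = s^2 - 2 x1 mod 53 = 10^2 - 2*10 = 27
y3 = s (x1 - x3) - y1 mod 53 = 10 * (10 - 27) - 42 = 0

2P = (27, 0)


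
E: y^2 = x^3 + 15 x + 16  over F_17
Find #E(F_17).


For each x in F_17, count y with y^2 = x^3 + 15 x + 16 mod 17:
  x = 0: RHS = 16, y in [4, 13]  -> 2 point(s)
  x = 1: RHS = 15, y in [7, 10]  -> 2 point(s)
  x = 4: RHS = 4, y in [2, 15]  -> 2 point(s)
  x = 6: RHS = 16, y in [4, 13]  -> 2 point(s)
  x = 8: RHS = 2, y in [6, 11]  -> 2 point(s)
  x = 9: RHS = 13, y in [8, 9]  -> 2 point(s)
  x = 11: RHS = 16, y in [4, 13]  -> 2 point(s)
  x = 16: RHS = 0, y in [0]  -> 1 point(s)
Affine points: 15. Add the point at infinity: total = 16.

#E(F_17) = 16


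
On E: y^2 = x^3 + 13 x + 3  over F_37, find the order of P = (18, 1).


Compute successive multiples of P until we hit O:
  1P = (18, 1)
  2P = (13, 1)
  3P = (6, 36)
  4P = (12, 0)
  5P = (6, 1)
  6P = (13, 36)
  7P = (18, 36)
  8P = O

ord(P) = 8


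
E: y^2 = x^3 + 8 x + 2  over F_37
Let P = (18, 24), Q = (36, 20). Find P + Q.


P != Q, so use the chord formula.
s = (y2 - y1) / (x2 - x1) = (33) / (18) mod 37 = 8
x3 = s^2 - x1 - x2 mod 37 = 8^2 - 18 - 36 = 10
y3 = s (x1 - x3) - y1 mod 37 = 8 * (18 - 10) - 24 = 3

P + Q = (10, 3)


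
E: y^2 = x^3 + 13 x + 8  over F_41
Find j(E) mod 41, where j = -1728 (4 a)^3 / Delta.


Delta = -16(4 a^3 + 27 b^2) mod 41 = 8
-1728 * (4 a)^3 = -1728 * (4*13)^3 mod 41 = 9
j = 9 * 8^(-1) mod 41 = 37

j = 37 (mod 41)


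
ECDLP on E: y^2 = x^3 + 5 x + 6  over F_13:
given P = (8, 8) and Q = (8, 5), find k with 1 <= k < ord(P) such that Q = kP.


Enumerate multiples of P until we hit Q = (8, 5):
  1P = (8, 8)
  2P = (9, 0)
  3P = (8, 5)
Match found at i = 3.

k = 3


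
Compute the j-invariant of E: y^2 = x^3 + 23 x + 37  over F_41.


Delta = -16(4 a^3 + 27 b^2) mod 41 = 1
-1728 * (4 a)^3 = -1728 * (4*23)^3 mod 41 = 27
j = 27 * 1^(-1) mod 41 = 27

j = 27 (mod 41)


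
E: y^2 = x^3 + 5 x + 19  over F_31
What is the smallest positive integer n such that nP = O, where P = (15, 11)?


Compute successive multiples of P until we hit O:
  1P = (15, 11)
  2P = (11, 14)
  3P = (23, 26)
  4P = (28, 15)
  5P = (29, 30)
  6P = (20, 11)
  7P = (27, 20)
  8P = (7, 26)
  ... (continuing to 37P)
  37P = O

ord(P) = 37


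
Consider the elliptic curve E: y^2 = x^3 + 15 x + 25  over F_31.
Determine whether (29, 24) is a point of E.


Check whether y^2 = x^3 + 15 x + 25 (mod 31) for (x, y) = (29, 24).
LHS: y^2 = 24^2 mod 31 = 18
RHS: x^3 + 15 x + 25 = 29^3 + 15*29 + 25 mod 31 = 18
LHS = RHS

Yes, on the curve


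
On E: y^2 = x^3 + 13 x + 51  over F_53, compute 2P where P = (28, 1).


Doubling: s = (3 x1^2 + a) / (2 y1)
s = (3*28^2 + 13) / (2*1) mod 53 = 43
x3 = s^2 - 2 x1 mod 53 = 43^2 - 2*28 = 44
y3 = s (x1 - x3) - y1 mod 53 = 43 * (28 - 44) - 1 = 0

2P = (44, 0)


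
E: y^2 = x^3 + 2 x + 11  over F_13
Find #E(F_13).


For each x in F_13, count y with y^2 = x^3 + 2 x + 11 mod 13:
  x = 1: RHS = 1, y in [1, 12]  -> 2 point(s)
  x = 2: RHS = 10, y in [6, 7]  -> 2 point(s)
  x = 5: RHS = 3, y in [4, 9]  -> 2 point(s)
  x = 7: RHS = 4, y in [2, 11]  -> 2 point(s)
  x = 9: RHS = 4, y in [2, 11]  -> 2 point(s)
  x = 10: RHS = 4, y in [2, 11]  -> 2 point(s)
  x = 11: RHS = 12, y in [5, 8]  -> 2 point(s)
Affine points: 14. Add the point at infinity: total = 15.

#E(F_13) = 15


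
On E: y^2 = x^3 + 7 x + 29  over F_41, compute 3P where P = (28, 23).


k = 3 = 11_2 (binary, LSB first: 11)
Double-and-add from P = (28, 23):
  bit 0 = 1: acc = O + (28, 23) = (28, 23)
  bit 1 = 1: acc = (28, 23) + (6, 0) = (28, 18)

3P = (28, 18)


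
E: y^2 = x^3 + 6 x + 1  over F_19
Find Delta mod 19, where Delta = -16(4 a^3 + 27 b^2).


4 a^3 + 27 b^2 = 4*6^3 + 27*1^2 = 864 + 27 = 891
Delta = -16 * (891) = -14256
Delta mod 19 = 13

Delta = 13 (mod 19)


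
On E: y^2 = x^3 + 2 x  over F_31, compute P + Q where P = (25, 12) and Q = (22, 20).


P != Q, so use the chord formula.
s = (y2 - y1) / (x2 - x1) = (8) / (28) mod 31 = 18
x3 = s^2 - x1 - x2 mod 31 = 18^2 - 25 - 22 = 29
y3 = s (x1 - x3) - y1 mod 31 = 18 * (25 - 29) - 12 = 9

P + Q = (29, 9)


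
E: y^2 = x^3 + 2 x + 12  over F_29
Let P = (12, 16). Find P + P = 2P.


Doubling: s = (3 x1^2 + a) / (2 y1)
s = (3*12^2 + 2) / (2*16) mod 29 = 19
x3 = s^2 - 2 x1 mod 29 = 19^2 - 2*12 = 18
y3 = s (x1 - x3) - y1 mod 29 = 19 * (12 - 18) - 16 = 15

2P = (18, 15)


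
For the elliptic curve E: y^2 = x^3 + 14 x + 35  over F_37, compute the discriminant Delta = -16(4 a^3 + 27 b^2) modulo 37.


4 a^3 + 27 b^2 = 4*14^3 + 27*35^2 = 10976 + 33075 = 44051
Delta = -16 * (44051) = -704816
Delta mod 37 = 34

Delta = 34 (mod 37)


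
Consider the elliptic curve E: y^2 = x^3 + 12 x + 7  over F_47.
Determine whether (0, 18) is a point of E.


Check whether y^2 = x^3 + 12 x + 7 (mod 47) for (x, y) = (0, 18).
LHS: y^2 = 18^2 mod 47 = 42
RHS: x^3 + 12 x + 7 = 0^3 + 12*0 + 7 mod 47 = 7
LHS != RHS

No, not on the curve


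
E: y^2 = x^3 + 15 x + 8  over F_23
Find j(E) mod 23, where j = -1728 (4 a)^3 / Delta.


Delta = -16(4 a^3 + 27 b^2) mod 23 = 14
-1728 * (4 a)^3 = -1728 * (4*15)^3 mod 23 = 2
j = 2 * 14^(-1) mod 23 = 10

j = 10 (mod 23)


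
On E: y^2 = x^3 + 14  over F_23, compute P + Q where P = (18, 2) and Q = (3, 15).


P != Q, so use the chord formula.
s = (y2 - y1) / (x2 - x1) = (13) / (8) mod 23 = 16
x3 = s^2 - x1 - x2 mod 23 = 16^2 - 18 - 3 = 5
y3 = s (x1 - x3) - y1 mod 23 = 16 * (18 - 5) - 2 = 22

P + Q = (5, 22)


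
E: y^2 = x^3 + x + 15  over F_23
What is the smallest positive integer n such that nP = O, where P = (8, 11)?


Compute successive multiples of P until we hit O:
  1P = (8, 11)
  2P = (19, 19)
  3P = (22, 6)
  4P = (20, 13)
  5P = (11, 0)
  6P = (20, 10)
  7P = (22, 17)
  8P = (19, 4)
  ... (continuing to 10P)
  10P = O

ord(P) = 10


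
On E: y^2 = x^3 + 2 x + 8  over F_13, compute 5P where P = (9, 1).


k = 5 = 101_2 (binary, LSB first: 101)
Double-and-add from P = (9, 1):
  bit 0 = 1: acc = O + (9, 1) = (9, 1)
  bit 1 = 0: acc unchanged = (9, 1)
  bit 2 = 1: acc = (9, 1) + (9, 1) = (9, 12)

5P = (9, 12)


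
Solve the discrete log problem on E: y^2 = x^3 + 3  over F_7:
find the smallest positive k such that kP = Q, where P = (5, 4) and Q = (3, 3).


Enumerate multiples of P until we hit Q = (3, 3):
  1P = (5, 4)
  2P = (1, 2)
  3P = (3, 4)
  4P = (6, 3)
  5P = (4, 2)
  6P = (2, 2)
  7P = (2, 5)
  8P = (4, 5)
  9P = (6, 4)
  10P = (3, 3)
Match found at i = 10.

k = 10


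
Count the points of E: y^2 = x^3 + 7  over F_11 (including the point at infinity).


For each x in F_11, count y with y^2 = x^3 + 0 x + 7 mod 11:
  x = 2: RHS = 4, y in [2, 9]  -> 2 point(s)
  x = 3: RHS = 1, y in [1, 10]  -> 2 point(s)
  x = 4: RHS = 5, y in [4, 7]  -> 2 point(s)
  x = 5: RHS = 0, y in [0]  -> 1 point(s)
  x = 6: RHS = 3, y in [5, 6]  -> 2 point(s)
  x = 7: RHS = 9, y in [3, 8]  -> 2 point(s)
Affine points: 11. Add the point at infinity: total = 12.

#E(F_11) = 12


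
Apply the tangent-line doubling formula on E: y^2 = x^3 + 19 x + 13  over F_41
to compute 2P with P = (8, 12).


Doubling: s = (3 x1^2 + a) / (2 y1)
s = (3*8^2 + 19) / (2*12) mod 41 = 31
x3 = s^2 - 2 x1 mod 41 = 31^2 - 2*8 = 2
y3 = s (x1 - x3) - y1 mod 41 = 31 * (8 - 2) - 12 = 10

2P = (2, 10)


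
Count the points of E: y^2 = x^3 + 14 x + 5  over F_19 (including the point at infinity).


For each x in F_19, count y with y^2 = x^3 + 14 x + 5 mod 19:
  x = 0: RHS = 5, y in [9, 10]  -> 2 point(s)
  x = 1: RHS = 1, y in [1, 18]  -> 2 point(s)
  x = 3: RHS = 17, y in [6, 13]  -> 2 point(s)
  x = 4: RHS = 11, y in [7, 12]  -> 2 point(s)
  x = 6: RHS = 1, y in [1, 18]  -> 2 point(s)
  x = 7: RHS = 9, y in [3, 16]  -> 2 point(s)
  x = 9: RHS = 5, y in [9, 10]  -> 2 point(s)
  x = 10: RHS = 5, y in [9, 10]  -> 2 point(s)
  x = 12: RHS = 1, y in [1, 18]  -> 2 point(s)
  x = 13: RHS = 9, y in [3, 16]  -> 2 point(s)
  x = 14: RHS = 0, y in [0]  -> 1 point(s)
  x = 17: RHS = 7, y in [8, 11]  -> 2 point(s)
  x = 18: RHS = 9, y in [3, 16]  -> 2 point(s)
Affine points: 25. Add the point at infinity: total = 26.

#E(F_19) = 26


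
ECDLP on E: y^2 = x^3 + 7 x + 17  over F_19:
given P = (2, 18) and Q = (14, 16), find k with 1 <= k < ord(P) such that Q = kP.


Enumerate multiples of P until we hit Q = (14, 16):
  1P = (2, 18)
  2P = (15, 1)
  3P = (0, 13)
  4P = (9, 12)
  5P = (13, 5)
  6P = (1, 5)
  7P = (14, 16)
Match found at i = 7.

k = 7


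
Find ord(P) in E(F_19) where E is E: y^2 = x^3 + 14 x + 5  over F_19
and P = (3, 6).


Compute successive multiples of P until we hit O:
  1P = (3, 6)
  2P = (0, 9)
  3P = (17, 8)
  4P = (6, 18)
  5P = (7, 16)
  6P = (1, 18)
  7P = (13, 16)
  8P = (4, 12)
  ... (continuing to 26P)
  26P = O

ord(P) = 26


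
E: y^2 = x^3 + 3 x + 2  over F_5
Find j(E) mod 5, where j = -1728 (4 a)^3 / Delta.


Delta = -16(4 a^3 + 27 b^2) mod 5 = 4
-1728 * (4 a)^3 = -1728 * (4*3)^3 mod 5 = 1
j = 1 * 4^(-1) mod 5 = 4

j = 4 (mod 5)


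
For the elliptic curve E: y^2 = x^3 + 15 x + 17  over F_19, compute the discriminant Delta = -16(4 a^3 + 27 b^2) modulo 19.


4 a^3 + 27 b^2 = 4*15^3 + 27*17^2 = 13500 + 7803 = 21303
Delta = -16 * (21303) = -340848
Delta mod 19 = 12

Delta = 12 (mod 19)


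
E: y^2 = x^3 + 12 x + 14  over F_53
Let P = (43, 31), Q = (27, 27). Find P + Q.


P != Q, so use the chord formula.
s = (y2 - y1) / (x2 - x1) = (49) / (37) mod 53 = 40
x3 = s^2 - x1 - x2 mod 53 = 40^2 - 43 - 27 = 46
y3 = s (x1 - x3) - y1 mod 53 = 40 * (43 - 46) - 31 = 8

P + Q = (46, 8)


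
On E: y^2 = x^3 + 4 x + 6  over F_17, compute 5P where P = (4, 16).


k = 5 = 101_2 (binary, LSB first: 101)
Double-and-add from P = (4, 16):
  bit 0 = 1: acc = O + (4, 16) = (4, 16)
  bit 1 = 0: acc unchanged = (4, 16)
  bit 2 = 1: acc = (4, 16) + (11, 2) = (6, 5)

5P = (6, 5)


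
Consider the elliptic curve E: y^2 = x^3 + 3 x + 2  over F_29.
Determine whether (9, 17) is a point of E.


Check whether y^2 = x^3 + 3 x + 2 (mod 29) for (x, y) = (9, 17).
LHS: y^2 = 17^2 mod 29 = 28
RHS: x^3 + 3 x + 2 = 9^3 + 3*9 + 2 mod 29 = 4
LHS != RHS

No, not on the curve


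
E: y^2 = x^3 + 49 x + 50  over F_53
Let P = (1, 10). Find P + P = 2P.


Doubling: s = (3 x1^2 + a) / (2 y1)
s = (3*1^2 + 49) / (2*10) mod 53 = 45
x3 = s^2 - 2 x1 mod 53 = 45^2 - 2*1 = 9
y3 = s (x1 - x3) - y1 mod 53 = 45 * (1 - 9) - 10 = 1

2P = (9, 1)


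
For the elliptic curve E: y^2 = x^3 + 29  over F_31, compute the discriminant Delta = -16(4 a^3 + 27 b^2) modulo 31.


4 a^3 + 27 b^2 = 4*0^3 + 27*29^2 = 0 + 22707 = 22707
Delta = -16 * (22707) = -363312
Delta mod 31 = 8

Delta = 8 (mod 31)


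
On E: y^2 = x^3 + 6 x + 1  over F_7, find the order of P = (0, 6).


Compute successive multiples of P until we hit O:
  1P = (0, 6)
  2P = (2, 0)
  3P = (0, 1)
  4P = O

ord(P) = 4


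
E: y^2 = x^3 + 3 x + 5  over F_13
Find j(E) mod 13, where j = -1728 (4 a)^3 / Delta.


Delta = -16(4 a^3 + 27 b^2) mod 13 = 4
-1728 * (4 a)^3 = -1728 * (4*3)^3 mod 13 = 12
j = 12 * 4^(-1) mod 13 = 3

j = 3 (mod 13)


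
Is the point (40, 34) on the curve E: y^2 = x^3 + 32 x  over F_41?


Check whether y^2 = x^3 + 32 x + 0 (mod 41) for (x, y) = (40, 34).
LHS: y^2 = 34^2 mod 41 = 8
RHS: x^3 + 32 x + 0 = 40^3 + 32*40 + 0 mod 41 = 8
LHS = RHS

Yes, on the curve


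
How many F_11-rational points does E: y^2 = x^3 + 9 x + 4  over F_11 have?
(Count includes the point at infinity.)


For each x in F_11, count y with y^2 = x^3 + 9 x + 4 mod 11:
  x = 0: RHS = 4, y in [2, 9]  -> 2 point(s)
  x = 1: RHS = 3, y in [5, 6]  -> 2 point(s)
  x = 3: RHS = 3, y in [5, 6]  -> 2 point(s)
  x = 4: RHS = 5, y in [4, 7]  -> 2 point(s)
  x = 5: RHS = 9, y in [3, 8]  -> 2 point(s)
  x = 7: RHS = 3, y in [5, 6]  -> 2 point(s)
  x = 8: RHS = 5, y in [4, 7]  -> 2 point(s)
  x = 9: RHS = 0, y in [0]  -> 1 point(s)
  x = 10: RHS = 5, y in [4, 7]  -> 2 point(s)
Affine points: 17. Add the point at infinity: total = 18.

#E(F_11) = 18


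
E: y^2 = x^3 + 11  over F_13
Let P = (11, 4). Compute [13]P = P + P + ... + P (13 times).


k = 13 = 1101_2 (binary, LSB first: 1011)
Double-and-add from P = (11, 4):
  bit 0 = 1: acc = O + (11, 4) = (11, 4)
  bit 1 = 0: acc unchanged = (11, 4)
  bit 2 = 1: acc = (11, 4) + (10, 7) = (1, 5)
  bit 3 = 1: acc = (1, 5) + (7, 9) = (4, 6)

13P = (4, 6)


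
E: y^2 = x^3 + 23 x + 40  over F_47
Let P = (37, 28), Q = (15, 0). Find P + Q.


P != Q, so use the chord formula.
s = (y2 - y1) / (x2 - x1) = (19) / (25) mod 47 = 44
x3 = s^2 - x1 - x2 mod 47 = 44^2 - 37 - 15 = 4
y3 = s (x1 - x3) - y1 mod 47 = 44 * (37 - 4) - 28 = 14

P + Q = (4, 14)


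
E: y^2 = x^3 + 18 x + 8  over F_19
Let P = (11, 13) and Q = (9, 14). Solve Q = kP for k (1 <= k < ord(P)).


Enumerate multiples of P until we hit Q = (9, 14):
  1P = (11, 13)
  2P = (4, 7)
  3P = (9, 5)
  4P = (15, 9)
  5P = (13, 8)
  6P = (6, 3)
  7P = (6, 16)
  8P = (13, 11)
  9P = (15, 10)
  10P = (9, 14)
Match found at i = 10.

k = 10


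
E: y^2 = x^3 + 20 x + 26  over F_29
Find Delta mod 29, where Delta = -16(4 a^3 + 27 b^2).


4 a^3 + 27 b^2 = 4*20^3 + 27*26^2 = 32000 + 18252 = 50252
Delta = -16 * (50252) = -804032
Delta mod 29 = 22

Delta = 22 (mod 29)


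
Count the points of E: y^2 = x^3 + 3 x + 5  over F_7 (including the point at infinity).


For each x in F_7, count y with y^2 = x^3 + 3 x + 5 mod 7:
  x = 1: RHS = 2, y in [3, 4]  -> 2 point(s)
  x = 4: RHS = 4, y in [2, 5]  -> 2 point(s)
  x = 6: RHS = 1, y in [1, 6]  -> 2 point(s)
Affine points: 6. Add the point at infinity: total = 7.

#E(F_7) = 7


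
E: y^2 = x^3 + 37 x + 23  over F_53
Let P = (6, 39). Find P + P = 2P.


Doubling: s = (3 x1^2 + a) / (2 y1)
s = (3*6^2 + 37) / (2*39) mod 53 = 27
x3 = s^2 - 2 x1 mod 53 = 27^2 - 2*6 = 28
y3 = s (x1 - x3) - y1 mod 53 = 27 * (6 - 28) - 39 = 3

2P = (28, 3)


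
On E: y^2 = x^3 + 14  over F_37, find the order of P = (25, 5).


Compute successive multiples of P until we hit O:
  1P = (25, 5)
  2P = (21, 5)
  3P = (28, 32)
  4P = (28, 5)
  5P = (21, 32)
  6P = (25, 32)
  7P = O

ord(P) = 7


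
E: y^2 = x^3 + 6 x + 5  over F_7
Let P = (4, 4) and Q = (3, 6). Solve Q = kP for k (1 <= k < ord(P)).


Enumerate multiples of P until we hit Q = (3, 6):
  1P = (4, 4)
  2P = (3, 1)
  3P = (2, 2)
  4P = (2, 5)
  5P = (3, 6)
Match found at i = 5.

k = 5


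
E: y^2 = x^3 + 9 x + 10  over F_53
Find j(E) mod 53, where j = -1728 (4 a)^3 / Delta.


Delta = -16(4 a^3 + 27 b^2) mod 53 = 32
-1728 * (4 a)^3 = -1728 * (4*9)^3 mod 53 = 18
j = 18 * 32^(-1) mod 53 = 37

j = 37 (mod 53)


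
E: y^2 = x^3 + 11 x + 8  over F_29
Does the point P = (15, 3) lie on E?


Check whether y^2 = x^3 + 11 x + 8 (mod 29) for (x, y) = (15, 3).
LHS: y^2 = 3^2 mod 29 = 9
RHS: x^3 + 11 x + 8 = 15^3 + 11*15 + 8 mod 29 = 10
LHS != RHS

No, not on the curve


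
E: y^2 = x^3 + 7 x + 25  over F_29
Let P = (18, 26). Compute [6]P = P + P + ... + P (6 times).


k = 6 = 110_2 (binary, LSB first: 011)
Double-and-add from P = (18, 26):
  bit 0 = 0: acc unchanged = O
  bit 1 = 1: acc = O + (0, 24) = (0, 24)
  bit 2 = 1: acc = (0, 24) + (6, 15) = (18, 3)

6P = (18, 3)


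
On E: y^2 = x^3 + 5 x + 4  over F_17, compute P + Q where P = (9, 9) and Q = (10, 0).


P != Q, so use the chord formula.
s = (y2 - y1) / (x2 - x1) = (8) / (1) mod 17 = 8
x3 = s^2 - x1 - x2 mod 17 = 8^2 - 9 - 10 = 11
y3 = s (x1 - x3) - y1 mod 17 = 8 * (9 - 11) - 9 = 9

P + Q = (11, 9)


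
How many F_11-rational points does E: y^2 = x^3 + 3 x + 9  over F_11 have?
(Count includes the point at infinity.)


For each x in F_11, count y with y^2 = x^3 + 3 x + 9 mod 11:
  x = 0: RHS = 9, y in [3, 8]  -> 2 point(s)
  x = 2: RHS = 1, y in [1, 10]  -> 2 point(s)
  x = 3: RHS = 1, y in [1, 10]  -> 2 point(s)
  x = 6: RHS = 1, y in [1, 10]  -> 2 point(s)
  x = 10: RHS = 5, y in [4, 7]  -> 2 point(s)
Affine points: 10. Add the point at infinity: total = 11.

#E(F_11) = 11


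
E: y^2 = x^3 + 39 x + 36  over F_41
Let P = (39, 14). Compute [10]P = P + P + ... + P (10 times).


k = 10 = 1010_2 (binary, LSB first: 0101)
Double-and-add from P = (39, 14):
  bit 0 = 0: acc unchanged = O
  bit 1 = 1: acc = O + (24, 6) = (24, 6)
  bit 2 = 0: acc unchanged = (24, 6)
  bit 3 = 1: acc = (24, 6) + (37, 12) = (20, 40)

10P = (20, 40)


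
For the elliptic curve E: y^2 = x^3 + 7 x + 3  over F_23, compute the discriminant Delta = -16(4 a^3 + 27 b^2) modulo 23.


4 a^3 + 27 b^2 = 4*7^3 + 27*3^2 = 1372 + 243 = 1615
Delta = -16 * (1615) = -25840
Delta mod 23 = 12

Delta = 12 (mod 23)


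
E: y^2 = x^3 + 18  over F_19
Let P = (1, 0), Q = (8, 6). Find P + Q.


P != Q, so use the chord formula.
s = (y2 - y1) / (x2 - x1) = (6) / (7) mod 19 = 9
x3 = s^2 - x1 - x2 mod 19 = 9^2 - 1 - 8 = 15
y3 = s (x1 - x3) - y1 mod 19 = 9 * (1 - 15) - 0 = 7

P + Q = (15, 7)


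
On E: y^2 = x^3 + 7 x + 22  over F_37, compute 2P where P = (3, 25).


Doubling: s = (3 x1^2 + a) / (2 y1)
s = (3*3^2 + 7) / (2*25) mod 37 = 14
x3 = s^2 - 2 x1 mod 37 = 14^2 - 2*3 = 5
y3 = s (x1 - x3) - y1 mod 37 = 14 * (3 - 5) - 25 = 21

2P = (5, 21)


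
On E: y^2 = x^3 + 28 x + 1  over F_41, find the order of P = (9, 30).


Compute successive multiples of P until we hit O:
  1P = (9, 30)
  2P = (32, 39)
  3P = (31, 22)
  4P = (34, 35)
  5P = (21, 25)
  6P = (20, 19)
  7P = (13, 15)
  8P = (10, 25)
  ... (continuing to 21P)
  21P = O

ord(P) = 21


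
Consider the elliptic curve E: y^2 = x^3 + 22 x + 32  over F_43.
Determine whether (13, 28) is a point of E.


Check whether y^2 = x^3 + 22 x + 32 (mod 43) for (x, y) = (13, 28).
LHS: y^2 = 28^2 mod 43 = 10
RHS: x^3 + 22 x + 32 = 13^3 + 22*13 + 32 mod 43 = 21
LHS != RHS

No, not on the curve


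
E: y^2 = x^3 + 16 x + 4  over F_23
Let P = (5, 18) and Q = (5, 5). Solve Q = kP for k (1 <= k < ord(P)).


Enumerate multiples of P until we hit Q = (5, 5):
  1P = (5, 18)
  2P = (16, 20)
  3P = (18, 11)
  4P = (9, 16)
  5P = (15, 10)
  6P = (11, 19)
  7P = (0, 2)
  8P = (8, 0)
  9P = (0, 21)
  10P = (11, 4)
  11P = (15, 13)
  12P = (9, 7)
  13P = (18, 12)
  14P = (16, 3)
  15P = (5, 5)
Match found at i = 15.

k = 15


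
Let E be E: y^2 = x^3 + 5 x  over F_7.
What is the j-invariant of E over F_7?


Delta = -16(4 a^3 + 27 b^2) mod 7 = 1
-1728 * (4 a)^3 = -1728 * (4*5)^3 mod 7 = 6
j = 6 * 1^(-1) mod 7 = 6

j = 6 (mod 7)


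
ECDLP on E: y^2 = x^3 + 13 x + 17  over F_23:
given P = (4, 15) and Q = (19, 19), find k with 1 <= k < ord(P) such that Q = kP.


Enumerate multiples of P until we hit Q = (19, 19):
  1P = (4, 15)
  2P = (21, 11)
  3P = (1, 10)
  4P = (8, 9)
  5P = (19, 19)
Match found at i = 5.

k = 5


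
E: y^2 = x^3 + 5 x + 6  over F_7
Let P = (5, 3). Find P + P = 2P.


Doubling: s = (3 x1^2 + a) / (2 y1)
s = (3*5^2 + 5) / (2*3) mod 7 = 4
x3 = s^2 - 2 x1 mod 7 = 4^2 - 2*5 = 6
y3 = s (x1 - x3) - y1 mod 7 = 4 * (5 - 6) - 3 = 0

2P = (6, 0)


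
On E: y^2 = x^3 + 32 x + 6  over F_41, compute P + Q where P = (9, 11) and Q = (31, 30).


P != Q, so use the chord formula.
s = (y2 - y1) / (x2 - x1) = (19) / (22) mod 41 = 40
x3 = s^2 - x1 - x2 mod 41 = 40^2 - 9 - 31 = 2
y3 = s (x1 - x3) - y1 mod 41 = 40 * (9 - 2) - 11 = 23

P + Q = (2, 23)


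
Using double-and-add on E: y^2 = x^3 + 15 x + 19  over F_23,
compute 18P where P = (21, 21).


k = 18 = 10010_2 (binary, LSB first: 01001)
Double-and-add from P = (21, 21):
  bit 0 = 0: acc unchanged = O
  bit 1 = 1: acc = O + (5, 9) = (5, 9)
  bit 2 = 0: acc unchanged = (5, 9)
  bit 3 = 0: acc unchanged = (5, 9)
  bit 4 = 1: acc = (5, 9) + (9, 20) = (18, 7)

18P = (18, 7)


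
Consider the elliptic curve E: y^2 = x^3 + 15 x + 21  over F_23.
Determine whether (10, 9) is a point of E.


Check whether y^2 = x^3 + 15 x + 21 (mod 23) for (x, y) = (10, 9).
LHS: y^2 = 9^2 mod 23 = 12
RHS: x^3 + 15 x + 21 = 10^3 + 15*10 + 21 mod 23 = 21
LHS != RHS

No, not on the curve


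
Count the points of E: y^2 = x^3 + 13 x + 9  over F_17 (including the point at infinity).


For each x in F_17, count y with y^2 = x^3 + 13 x + 9 mod 17:
  x = 0: RHS = 9, y in [3, 14]  -> 2 point(s)
  x = 2: RHS = 9, y in [3, 14]  -> 2 point(s)
  x = 7: RHS = 1, y in [1, 16]  -> 2 point(s)
  x = 8: RHS = 13, y in [8, 9]  -> 2 point(s)
  x = 10: RHS = 0, y in [0]  -> 1 point(s)
  x = 11: RHS = 4, y in [2, 15]  -> 2 point(s)
  x = 15: RHS = 9, y in [3, 14]  -> 2 point(s)
Affine points: 13. Add the point at infinity: total = 14.

#E(F_17) = 14


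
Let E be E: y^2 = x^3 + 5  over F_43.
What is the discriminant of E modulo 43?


4 a^3 + 27 b^2 = 4*0^3 + 27*5^2 = 0 + 675 = 675
Delta = -16 * (675) = -10800
Delta mod 43 = 36

Delta = 36 (mod 43)


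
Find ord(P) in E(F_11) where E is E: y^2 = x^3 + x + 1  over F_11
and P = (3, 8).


Compute successive multiples of P until we hit O:
  1P = (3, 8)
  2P = (6, 6)
  3P = (0, 1)
  4P = (0, 10)
  5P = (6, 5)
  6P = (3, 3)
  7P = O

ord(P) = 7


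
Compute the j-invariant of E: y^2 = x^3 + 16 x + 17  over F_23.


Delta = -16(4 a^3 + 27 b^2) mod 23 = 6
-1728 * (4 a)^3 = -1728 * (4*16)^3 mod 23 = 7
j = 7 * 6^(-1) mod 23 = 5

j = 5 (mod 23)


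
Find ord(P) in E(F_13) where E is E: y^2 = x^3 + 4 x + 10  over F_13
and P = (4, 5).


Compute successive multiples of P until we hit O:
  1P = (4, 5)
  2P = (5, 8)
  3P = (0, 7)
  4P = (6, 9)
  5P = (7, 2)
  6P = (3, 7)
  7P = (10, 7)
  8P = (2, 0)
  ... (continuing to 16P)
  16P = O

ord(P) = 16


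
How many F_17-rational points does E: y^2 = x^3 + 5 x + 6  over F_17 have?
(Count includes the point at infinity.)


For each x in F_17, count y with y^2 = x^3 + 5 x + 6 mod 17:
  x = 9: RHS = 15, y in [7, 10]  -> 2 point(s)
  x = 10: RHS = 2, y in [6, 11]  -> 2 point(s)
  x = 11: RHS = 15, y in [7, 10]  -> 2 point(s)
  x = 12: RHS = 9, y in [3, 14]  -> 2 point(s)
  x = 14: RHS = 15, y in [7, 10]  -> 2 point(s)
  x = 16: RHS = 0, y in [0]  -> 1 point(s)
Affine points: 11. Add the point at infinity: total = 12.

#E(F_17) = 12


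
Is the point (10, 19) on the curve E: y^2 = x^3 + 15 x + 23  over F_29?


Check whether y^2 = x^3 + 15 x + 23 (mod 29) for (x, y) = (10, 19).
LHS: y^2 = 19^2 mod 29 = 13
RHS: x^3 + 15 x + 23 = 10^3 + 15*10 + 23 mod 29 = 13
LHS = RHS

Yes, on the curve


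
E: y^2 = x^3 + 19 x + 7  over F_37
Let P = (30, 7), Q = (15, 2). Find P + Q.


P != Q, so use the chord formula.
s = (y2 - y1) / (x2 - x1) = (32) / (22) mod 37 = 25
x3 = s^2 - x1 - x2 mod 37 = 25^2 - 30 - 15 = 25
y3 = s (x1 - x3) - y1 mod 37 = 25 * (30 - 25) - 7 = 7

P + Q = (25, 7)


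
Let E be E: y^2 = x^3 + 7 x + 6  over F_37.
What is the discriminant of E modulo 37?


4 a^3 + 27 b^2 = 4*7^3 + 27*6^2 = 1372 + 972 = 2344
Delta = -16 * (2344) = -37504
Delta mod 37 = 14

Delta = 14 (mod 37)


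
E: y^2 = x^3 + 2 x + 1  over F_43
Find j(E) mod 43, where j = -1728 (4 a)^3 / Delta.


Delta = -16(4 a^3 + 27 b^2) mod 43 = 2
-1728 * (4 a)^3 = -1728 * (4*2)^3 mod 43 = 32
j = 32 * 2^(-1) mod 43 = 16

j = 16 (mod 43)


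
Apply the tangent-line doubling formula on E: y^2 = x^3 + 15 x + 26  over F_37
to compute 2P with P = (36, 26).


Doubling: s = (3 x1^2 + a) / (2 y1)
s = (3*36^2 + 15) / (2*26) mod 37 = 16
x3 = s^2 - 2 x1 mod 37 = 16^2 - 2*36 = 36
y3 = s (x1 - x3) - y1 mod 37 = 16 * (36 - 36) - 26 = 11

2P = (36, 11)


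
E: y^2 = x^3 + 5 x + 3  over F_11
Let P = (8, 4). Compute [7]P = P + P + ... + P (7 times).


k = 7 = 111_2 (binary, LSB first: 111)
Double-and-add from P = (8, 4):
  bit 0 = 1: acc = O + (8, 4) = (8, 4)
  bit 1 = 1: acc = (8, 4) + (0, 6) = (1, 8)
  bit 2 = 1: acc = (1, 8) + (3, 1) = (0, 5)

7P = (0, 5)


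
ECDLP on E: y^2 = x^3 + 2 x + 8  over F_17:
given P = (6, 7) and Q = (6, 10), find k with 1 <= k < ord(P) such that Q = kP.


Enumerate multiples of P until we hit Q = (6, 10):
  1P = (6, 7)
  2P = (14, 3)
  3P = (10, 12)
  4P = (10, 5)
  5P = (14, 14)
  6P = (6, 10)
Match found at i = 6.

k = 6


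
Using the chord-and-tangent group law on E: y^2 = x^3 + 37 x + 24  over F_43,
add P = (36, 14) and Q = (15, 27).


P != Q, so use the chord formula.
s = (y2 - y1) / (x2 - x1) = (13) / (22) mod 43 = 26
x3 = s^2 - x1 - x2 mod 43 = 26^2 - 36 - 15 = 23
y3 = s (x1 - x3) - y1 mod 43 = 26 * (36 - 23) - 14 = 23

P + Q = (23, 23)


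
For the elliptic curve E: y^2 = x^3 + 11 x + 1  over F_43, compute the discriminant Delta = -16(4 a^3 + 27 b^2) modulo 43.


4 a^3 + 27 b^2 = 4*11^3 + 27*1^2 = 5324 + 27 = 5351
Delta = -16 * (5351) = -85616
Delta mod 43 = 40

Delta = 40 (mod 43)


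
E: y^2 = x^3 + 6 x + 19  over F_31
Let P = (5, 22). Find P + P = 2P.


Doubling: s = (3 x1^2 + a) / (2 y1)
s = (3*5^2 + 6) / (2*22) mod 31 = 11
x3 = s^2 - 2 x1 mod 31 = 11^2 - 2*5 = 18
y3 = s (x1 - x3) - y1 mod 31 = 11 * (5 - 18) - 22 = 21

2P = (18, 21)


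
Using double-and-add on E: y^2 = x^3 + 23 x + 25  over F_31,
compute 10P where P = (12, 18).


k = 10 = 1010_2 (binary, LSB first: 0101)
Double-and-add from P = (12, 18):
  bit 0 = 0: acc unchanged = O
  bit 1 = 1: acc = O + (11, 11) = (11, 11)
  bit 2 = 0: acc unchanged = (11, 11)
  bit 3 = 1: acc = (11, 11) + (13, 17) = (16, 5)

10P = (16, 5)


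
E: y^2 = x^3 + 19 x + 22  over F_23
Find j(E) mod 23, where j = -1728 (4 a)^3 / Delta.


Delta = -16(4 a^3 + 27 b^2) mod 23 = 7
-1728 * (4 a)^3 = -1728 * (4*19)^3 mod 23 = 6
j = 6 * 7^(-1) mod 23 = 14

j = 14 (mod 23)


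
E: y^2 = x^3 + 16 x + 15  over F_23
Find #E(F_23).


For each x in F_23, count y with y^2 = x^3 + 16 x + 15 mod 23:
  x = 1: RHS = 9, y in [3, 20]  -> 2 point(s)
  x = 2: RHS = 9, y in [3, 20]  -> 2 point(s)
  x = 5: RHS = 13, y in [6, 17]  -> 2 point(s)
  x = 10: RHS = 2, y in [5, 18]  -> 2 point(s)
  x = 11: RHS = 4, y in [2, 21]  -> 2 point(s)
  x = 12: RHS = 3, y in [7, 16]  -> 2 point(s)
  x = 14: RHS = 16, y in [4, 19]  -> 2 point(s)
  x = 17: RHS = 2, y in [5, 18]  -> 2 point(s)
  x = 19: RHS = 2, y in [5, 18]  -> 2 point(s)
  x = 20: RHS = 9, y in [3, 20]  -> 2 point(s)
Affine points: 20. Add the point at infinity: total = 21.

#E(F_23) = 21


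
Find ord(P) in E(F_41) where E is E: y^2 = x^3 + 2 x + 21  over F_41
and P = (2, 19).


Compute successive multiples of P until we hit O:
  1P = (2, 19)
  2P = (36, 3)
  3P = (35, 11)
  4P = (5, 19)
  5P = (34, 22)
  6P = (37, 20)
  7P = (10, 37)
  8P = (11, 12)
  ... (continuing to 45P)
  45P = O

ord(P) = 45


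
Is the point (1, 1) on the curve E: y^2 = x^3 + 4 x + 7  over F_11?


Check whether y^2 = x^3 + 4 x + 7 (mod 11) for (x, y) = (1, 1).
LHS: y^2 = 1^2 mod 11 = 1
RHS: x^3 + 4 x + 7 = 1^3 + 4*1 + 7 mod 11 = 1
LHS = RHS

Yes, on the curve


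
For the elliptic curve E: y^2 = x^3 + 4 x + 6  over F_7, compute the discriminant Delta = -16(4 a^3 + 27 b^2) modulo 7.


4 a^3 + 27 b^2 = 4*4^3 + 27*6^2 = 256 + 972 = 1228
Delta = -16 * (1228) = -19648
Delta mod 7 = 1

Delta = 1 (mod 7)


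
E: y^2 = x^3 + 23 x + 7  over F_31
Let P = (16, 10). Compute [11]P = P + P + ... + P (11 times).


k = 11 = 1011_2 (binary, LSB first: 1101)
Double-and-add from P = (16, 10):
  bit 0 = 1: acc = O + (16, 10) = (16, 10)
  bit 1 = 1: acc = (16, 10) + (17, 14) = (14, 29)
  bit 2 = 0: acc unchanged = (14, 29)
  bit 3 = 1: acc = (14, 29) + (20, 29) = (28, 2)

11P = (28, 2)


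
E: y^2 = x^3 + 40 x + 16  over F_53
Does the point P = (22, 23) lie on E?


Check whether y^2 = x^3 + 40 x + 16 (mod 53) for (x, y) = (22, 23).
LHS: y^2 = 23^2 mod 53 = 52
RHS: x^3 + 40 x + 16 = 22^3 + 40*22 + 16 mod 53 = 43
LHS != RHS

No, not on the curve


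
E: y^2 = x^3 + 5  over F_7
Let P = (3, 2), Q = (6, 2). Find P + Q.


P != Q, so use the chord formula.
s = (y2 - y1) / (x2 - x1) = (0) / (3) mod 7 = 0
x3 = s^2 - x1 - x2 mod 7 = 0^2 - 3 - 6 = 5
y3 = s (x1 - x3) - y1 mod 7 = 0 * (3 - 5) - 2 = 5

P + Q = (5, 5)


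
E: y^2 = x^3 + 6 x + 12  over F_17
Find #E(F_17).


For each x in F_17, count y with y^2 = x^3 + 6 x + 12 mod 17:
  x = 1: RHS = 2, y in [6, 11]  -> 2 point(s)
  x = 2: RHS = 15, y in [7, 10]  -> 2 point(s)
  x = 4: RHS = 15, y in [7, 10]  -> 2 point(s)
  x = 6: RHS = 9, y in [3, 14]  -> 2 point(s)
  x = 9: RHS = 13, y in [8, 9]  -> 2 point(s)
  x = 10: RHS = 1, y in [1, 16]  -> 2 point(s)
  x = 11: RHS = 15, y in [7, 10]  -> 2 point(s)
  x = 13: RHS = 9, y in [3, 14]  -> 2 point(s)
  x = 14: RHS = 1, y in [1, 16]  -> 2 point(s)
  x = 15: RHS = 9, y in [3, 14]  -> 2 point(s)
Affine points: 20. Add the point at infinity: total = 21.

#E(F_17) = 21


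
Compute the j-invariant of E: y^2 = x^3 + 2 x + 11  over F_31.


Delta = -16(4 a^3 + 27 b^2) mod 31 = 9
-1728 * (4 a)^3 = -1728 * (4*2)^3 mod 31 = 4
j = 4 * 9^(-1) mod 31 = 28

j = 28 (mod 31)


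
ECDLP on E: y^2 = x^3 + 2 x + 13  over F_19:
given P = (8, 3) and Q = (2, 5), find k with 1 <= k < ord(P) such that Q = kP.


Enumerate multiples of P until we hit Q = (2, 5):
  1P = (8, 3)
  2P = (14, 12)
  3P = (4, 3)
  4P = (7, 16)
  5P = (2, 14)
  6P = (15, 13)
  7P = (12, 13)
  8P = (10, 11)
  9P = (17, 18)
  10P = (1, 15)
  11P = (11, 13)
  12P = (9, 0)
  13P = (11, 6)
  14P = (1, 4)
  15P = (17, 1)
  16P = (10, 8)
  17P = (12, 6)
  18P = (15, 6)
  19P = (2, 5)
Match found at i = 19.

k = 19


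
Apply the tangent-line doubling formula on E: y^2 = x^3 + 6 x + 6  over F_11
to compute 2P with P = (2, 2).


Doubling: s = (3 x1^2 + a) / (2 y1)
s = (3*2^2 + 6) / (2*2) mod 11 = 10
x3 = s^2 - 2 x1 mod 11 = 10^2 - 2*2 = 8
y3 = s (x1 - x3) - y1 mod 11 = 10 * (2 - 8) - 2 = 4

2P = (8, 4)


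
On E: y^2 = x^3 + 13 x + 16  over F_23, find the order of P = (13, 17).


Compute successive multiples of P until we hit O:
  1P = (13, 17)
  2P = (22, 5)
  3P = (0, 4)
  4P = (11, 8)
  5P = (2, 21)
  6P = (3, 17)
  7P = (7, 6)
  8P = (7, 17)
  ... (continuing to 15P)
  15P = O

ord(P) = 15


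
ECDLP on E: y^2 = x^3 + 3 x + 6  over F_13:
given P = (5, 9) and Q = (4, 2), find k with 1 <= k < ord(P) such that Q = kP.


Enumerate multiples of P until we hit Q = (4, 2):
  1P = (5, 9)
  2P = (3, 4)
  3P = (8, 3)
  4P = (4, 2)
Match found at i = 4.

k = 4


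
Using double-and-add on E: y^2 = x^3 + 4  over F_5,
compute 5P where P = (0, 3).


k = 5 = 101_2 (binary, LSB first: 101)
Double-and-add from P = (0, 3):
  bit 0 = 1: acc = O + (0, 3) = (0, 3)
  bit 1 = 0: acc unchanged = (0, 3)
  bit 2 = 1: acc = (0, 3) + (0, 3) = (0, 2)

5P = (0, 2)


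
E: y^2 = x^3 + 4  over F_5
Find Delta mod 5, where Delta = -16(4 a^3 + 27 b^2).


4 a^3 + 27 b^2 = 4*0^3 + 27*4^2 = 0 + 432 = 432
Delta = -16 * (432) = -6912
Delta mod 5 = 3

Delta = 3 (mod 5)


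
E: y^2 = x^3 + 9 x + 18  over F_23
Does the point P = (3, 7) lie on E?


Check whether y^2 = x^3 + 9 x + 18 (mod 23) for (x, y) = (3, 7).
LHS: y^2 = 7^2 mod 23 = 3
RHS: x^3 + 9 x + 18 = 3^3 + 9*3 + 18 mod 23 = 3
LHS = RHS

Yes, on the curve


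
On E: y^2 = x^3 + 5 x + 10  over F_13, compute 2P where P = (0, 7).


Doubling: s = (3 x1^2 + a) / (2 y1)
s = (3*0^2 + 5) / (2*7) mod 13 = 5
x3 = s^2 - 2 x1 mod 13 = 5^2 - 2*0 = 12
y3 = s (x1 - x3) - y1 mod 13 = 5 * (0 - 12) - 7 = 11

2P = (12, 11)


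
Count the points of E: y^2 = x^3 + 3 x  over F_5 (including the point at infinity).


For each x in F_5, count y with y^2 = x^3 + 3 x + 0 mod 5:
  x = 0: RHS = 0, y in [0]  -> 1 point(s)
  x = 1: RHS = 4, y in [2, 3]  -> 2 point(s)
  x = 2: RHS = 4, y in [2, 3]  -> 2 point(s)
  x = 3: RHS = 1, y in [1, 4]  -> 2 point(s)
  x = 4: RHS = 1, y in [1, 4]  -> 2 point(s)
Affine points: 9. Add the point at infinity: total = 10.

#E(F_5) = 10


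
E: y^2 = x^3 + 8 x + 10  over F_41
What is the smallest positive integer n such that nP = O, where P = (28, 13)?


Compute successive multiples of P until we hit O:
  1P = (28, 13)
  2P = (34, 29)
  3P = (18, 0)
  4P = (34, 12)
  5P = (28, 28)
  6P = O

ord(P) = 6


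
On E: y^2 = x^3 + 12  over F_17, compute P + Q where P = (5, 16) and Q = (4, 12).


P != Q, so use the chord formula.
s = (y2 - y1) / (x2 - x1) = (13) / (16) mod 17 = 4
x3 = s^2 - x1 - x2 mod 17 = 4^2 - 5 - 4 = 7
y3 = s (x1 - x3) - y1 mod 17 = 4 * (5 - 7) - 16 = 10

P + Q = (7, 10)


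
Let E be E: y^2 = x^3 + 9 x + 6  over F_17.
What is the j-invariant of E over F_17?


Delta = -16(4 a^3 + 27 b^2) mod 17 = 12
-1728 * (4 a)^3 = -1728 * (4*9)^3 mod 17 = 14
j = 14 * 12^(-1) mod 17 = 4

j = 4 (mod 17)


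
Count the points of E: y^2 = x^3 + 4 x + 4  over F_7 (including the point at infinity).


For each x in F_7, count y with y^2 = x^3 + 4 x + 4 mod 7:
  x = 0: RHS = 4, y in [2, 5]  -> 2 point(s)
  x = 1: RHS = 2, y in [3, 4]  -> 2 point(s)
  x = 3: RHS = 1, y in [1, 6]  -> 2 point(s)
  x = 4: RHS = 0, y in [0]  -> 1 point(s)
  x = 5: RHS = 2, y in [3, 4]  -> 2 point(s)
Affine points: 9. Add the point at infinity: total = 10.

#E(F_7) = 10


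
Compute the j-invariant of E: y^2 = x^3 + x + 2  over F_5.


Delta = -16(4 a^3 + 27 b^2) mod 5 = 3
-1728 * (4 a)^3 = -1728 * (4*1)^3 mod 5 = 3
j = 3 * 3^(-1) mod 5 = 1

j = 1 (mod 5)


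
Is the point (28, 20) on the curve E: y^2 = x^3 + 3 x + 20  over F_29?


Check whether y^2 = x^3 + 3 x + 20 (mod 29) for (x, y) = (28, 20).
LHS: y^2 = 20^2 mod 29 = 23
RHS: x^3 + 3 x + 20 = 28^3 + 3*28 + 20 mod 29 = 16
LHS != RHS

No, not on the curve


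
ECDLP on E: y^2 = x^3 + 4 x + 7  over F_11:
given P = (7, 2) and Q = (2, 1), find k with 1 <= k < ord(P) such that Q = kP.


Enumerate multiples of P until we hit Q = (2, 1):
  1P = (7, 2)
  2P = (1, 10)
  3P = (6, 4)
  4P = (2, 10)
  5P = (5, 8)
  6P = (8, 1)
  7P = (8, 10)
  8P = (5, 3)
  9P = (2, 1)
Match found at i = 9.

k = 9


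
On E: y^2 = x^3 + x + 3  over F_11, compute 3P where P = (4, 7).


k = 3 = 11_2 (binary, LSB first: 11)
Double-and-add from P = (4, 7):
  bit 0 = 1: acc = O + (4, 7) = (4, 7)
  bit 1 = 1: acc = (4, 7) + (7, 10) = (1, 7)

3P = (1, 7)


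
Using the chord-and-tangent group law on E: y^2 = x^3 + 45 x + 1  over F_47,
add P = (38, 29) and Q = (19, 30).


P != Q, so use the chord formula.
s = (y2 - y1) / (x2 - x1) = (1) / (28) mod 47 = 42
x3 = s^2 - x1 - x2 mod 47 = 42^2 - 38 - 19 = 15
y3 = s (x1 - x3) - y1 mod 47 = 42 * (38 - 15) - 29 = 44

P + Q = (15, 44)


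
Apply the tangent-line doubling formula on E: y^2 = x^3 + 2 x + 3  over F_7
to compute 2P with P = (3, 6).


Doubling: s = (3 x1^2 + a) / (2 y1)
s = (3*3^2 + 2) / (2*6) mod 7 = 3
x3 = s^2 - 2 x1 mod 7 = 3^2 - 2*3 = 3
y3 = s (x1 - x3) - y1 mod 7 = 3 * (3 - 3) - 6 = 1

2P = (3, 1)


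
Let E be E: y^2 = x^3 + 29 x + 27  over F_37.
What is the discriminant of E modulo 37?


4 a^3 + 27 b^2 = 4*29^3 + 27*27^2 = 97556 + 19683 = 117239
Delta = -16 * (117239) = -1875824
Delta mod 37 = 2

Delta = 2 (mod 37)


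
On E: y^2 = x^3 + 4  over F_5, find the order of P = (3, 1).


Compute successive multiples of P until we hit O:
  1P = (3, 1)
  2P = (0, 2)
  3P = (1, 0)
  4P = (0, 3)
  5P = (3, 4)
  6P = O

ord(P) = 6


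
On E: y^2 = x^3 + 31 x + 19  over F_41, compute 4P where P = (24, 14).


k = 4 = 100_2 (binary, LSB first: 001)
Double-and-add from P = (24, 14):
  bit 0 = 0: acc unchanged = O
  bit 1 = 0: acc unchanged = O
  bit 2 = 1: acc = O + (3, 4) = (3, 4)

4P = (3, 4)


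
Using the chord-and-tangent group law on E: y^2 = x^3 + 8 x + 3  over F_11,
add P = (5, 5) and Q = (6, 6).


P != Q, so use the chord formula.
s = (y2 - y1) / (x2 - x1) = (1) / (1) mod 11 = 1
x3 = s^2 - x1 - x2 mod 11 = 1^2 - 5 - 6 = 1
y3 = s (x1 - x3) - y1 mod 11 = 1 * (5 - 1) - 5 = 10

P + Q = (1, 10)


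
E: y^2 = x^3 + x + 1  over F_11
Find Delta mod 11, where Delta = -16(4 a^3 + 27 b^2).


4 a^3 + 27 b^2 = 4*1^3 + 27*1^2 = 4 + 27 = 31
Delta = -16 * (31) = -496
Delta mod 11 = 10

Delta = 10 (mod 11)


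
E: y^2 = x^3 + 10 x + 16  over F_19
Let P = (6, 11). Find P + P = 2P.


Doubling: s = (3 x1^2 + a) / (2 y1)
s = (3*6^2 + 10) / (2*11) mod 19 = 14
x3 = s^2 - 2 x1 mod 19 = 14^2 - 2*6 = 13
y3 = s (x1 - x3) - y1 mod 19 = 14 * (6 - 13) - 11 = 5

2P = (13, 5)


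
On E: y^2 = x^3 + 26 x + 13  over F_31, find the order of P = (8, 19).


Compute successive multiples of P until we hit O:
  1P = (8, 19)
  2P = (3, 26)
  3P = (17, 6)
  4P = (10, 8)
  5P = (20, 16)
  6P = (5, 19)
  7P = (18, 12)
  8P = (12, 21)
  ... (continuing to 26P)
  26P = O

ord(P) = 26


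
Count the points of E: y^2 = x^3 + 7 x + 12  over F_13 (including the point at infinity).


For each x in F_13, count y with y^2 = x^3 + 7 x + 12 mod 13:
  x = 0: RHS = 12, y in [5, 8]  -> 2 point(s)
  x = 4: RHS = 0, y in [0]  -> 1 point(s)
  x = 5: RHS = 3, y in [4, 9]  -> 2 point(s)
  x = 6: RHS = 10, y in [6, 7]  -> 2 point(s)
  x = 7: RHS = 1, y in [1, 12]  -> 2 point(s)
  x = 10: RHS = 3, y in [4, 9]  -> 2 point(s)
  x = 11: RHS = 3, y in [4, 9]  -> 2 point(s)
  x = 12: RHS = 4, y in [2, 11]  -> 2 point(s)
Affine points: 15. Add the point at infinity: total = 16.

#E(F_13) = 16


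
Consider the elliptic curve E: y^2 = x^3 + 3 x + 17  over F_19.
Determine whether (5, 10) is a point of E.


Check whether y^2 = x^3 + 3 x + 17 (mod 19) for (x, y) = (5, 10).
LHS: y^2 = 10^2 mod 19 = 5
RHS: x^3 + 3 x + 17 = 5^3 + 3*5 + 17 mod 19 = 5
LHS = RHS

Yes, on the curve


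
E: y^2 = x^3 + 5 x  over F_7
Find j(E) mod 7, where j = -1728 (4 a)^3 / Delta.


Delta = -16(4 a^3 + 27 b^2) mod 7 = 1
-1728 * (4 a)^3 = -1728 * (4*5)^3 mod 7 = 6
j = 6 * 1^(-1) mod 7 = 6

j = 6 (mod 7)


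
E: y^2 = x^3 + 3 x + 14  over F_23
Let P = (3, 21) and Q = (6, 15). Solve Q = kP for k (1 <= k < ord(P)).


Enumerate multiples of P until we hit Q = (6, 15):
  1P = (3, 21)
  2P = (10, 20)
  3P = (18, 14)
  4P = (6, 8)
  5P = (20, 22)
  6P = (16, 8)
  7P = (5, 4)
  8P = (1, 8)
  9P = (21, 0)
  10P = (1, 15)
  11P = (5, 19)
  12P = (16, 15)
  13P = (20, 1)
  14P = (6, 15)
Match found at i = 14.

k = 14


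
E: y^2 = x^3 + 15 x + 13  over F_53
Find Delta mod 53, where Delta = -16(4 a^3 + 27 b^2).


4 a^3 + 27 b^2 = 4*15^3 + 27*13^2 = 13500 + 4563 = 18063
Delta = -16 * (18063) = -289008
Delta mod 53 = 1

Delta = 1 (mod 53)


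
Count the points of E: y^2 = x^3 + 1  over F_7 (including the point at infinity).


For each x in F_7, count y with y^2 = x^3 + 0 x + 1 mod 7:
  x = 0: RHS = 1, y in [1, 6]  -> 2 point(s)
  x = 1: RHS = 2, y in [3, 4]  -> 2 point(s)
  x = 2: RHS = 2, y in [3, 4]  -> 2 point(s)
  x = 3: RHS = 0, y in [0]  -> 1 point(s)
  x = 4: RHS = 2, y in [3, 4]  -> 2 point(s)
  x = 5: RHS = 0, y in [0]  -> 1 point(s)
  x = 6: RHS = 0, y in [0]  -> 1 point(s)
Affine points: 11. Add the point at infinity: total = 12.

#E(F_7) = 12


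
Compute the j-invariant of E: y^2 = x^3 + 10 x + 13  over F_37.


Delta = -16(4 a^3 + 27 b^2) mod 37 = 3
-1728 * (4 a)^3 = -1728 * (4*10)^3 mod 37 = 1
j = 1 * 3^(-1) mod 37 = 25

j = 25 (mod 37)


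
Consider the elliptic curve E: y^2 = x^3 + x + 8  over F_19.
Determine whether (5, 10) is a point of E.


Check whether y^2 = x^3 + 1 x + 8 (mod 19) for (x, y) = (5, 10).
LHS: y^2 = 10^2 mod 19 = 5
RHS: x^3 + 1 x + 8 = 5^3 + 1*5 + 8 mod 19 = 5
LHS = RHS

Yes, on the curve
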